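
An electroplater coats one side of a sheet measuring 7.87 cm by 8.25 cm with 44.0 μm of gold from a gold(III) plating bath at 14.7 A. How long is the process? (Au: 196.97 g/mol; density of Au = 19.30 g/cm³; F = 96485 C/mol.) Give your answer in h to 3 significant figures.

Plated area = 7.87 × 8.25 = 64.93 cm²
Volume = 64.93 × 44.0×10⁻⁴ cm = 0.2857 cm³
m(Au) = 0.2857 × 19.30 = 5.514 g
n(Au) = 5.514 / 196.97 = 0.02799 mol; n(e⁻) = 3 × 0.02799 = 0.08397 mol
Q = 0.08397 × 96485 = 8102 C
t = 8102 / 14.7 = 551.2 s = 0.153 h

0.153 h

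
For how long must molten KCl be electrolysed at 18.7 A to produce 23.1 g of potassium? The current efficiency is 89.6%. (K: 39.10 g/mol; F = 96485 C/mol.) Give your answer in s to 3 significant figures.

n(K) = 23.1 / 39.10 = 0.5908 mol
K⁺ + e⁻ → K, so n(e⁻) = 0.5908 mol
Q = 0.5908 × 96485 / 0.896 = 63620 C
t = Q / I = 63620 / 18.7 = 3402 s

3400 s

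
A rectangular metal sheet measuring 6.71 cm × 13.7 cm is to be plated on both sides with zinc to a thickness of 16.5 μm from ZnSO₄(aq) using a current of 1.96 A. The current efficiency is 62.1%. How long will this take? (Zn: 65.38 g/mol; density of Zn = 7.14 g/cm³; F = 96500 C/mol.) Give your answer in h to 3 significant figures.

Plated area = 2 × 6.71 × 13.7 = 183.9 cm²
Volume = 183.9 × 16.5×10⁻⁴ cm = 0.3034 cm³
m(Zn) = 0.3034 × 7.14 = 2.166 g
n(Zn) = 2.166 / 65.38 = 0.03313 mol; n(e⁻) = 2 × 0.03313 = 0.06626 mol
Q = 0.06626 × 96500 / 0.621 = 10300 C
t = 10300 / 1.96 = 5255 s = 1.46 h

1.46 h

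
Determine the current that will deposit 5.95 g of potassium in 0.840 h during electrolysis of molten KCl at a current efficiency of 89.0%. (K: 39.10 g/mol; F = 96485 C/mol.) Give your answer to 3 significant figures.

n(K) = 5.95 / 39.10 = 0.1522 mol
K⁺ + e⁻ → K, so n(e⁻) = 0.1522 mol
Q = 0.1522 × 96485 / 0.890 = 16500 C
I = Q / t = 16500 / 3024 s = 5.46 A

5.46 A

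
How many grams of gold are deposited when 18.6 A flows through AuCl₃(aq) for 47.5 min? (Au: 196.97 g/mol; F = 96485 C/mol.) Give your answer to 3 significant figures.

36.1 g

Q = It = 18.6 × 2850 = 53010 C
n(e⁻) = 53010 / 96485 = 0.5494 mol
Au³⁺ + 3e⁻ → Au, so n(Au) = 0.5494 / 3 = 0.1831 mol
m = 0.1831 × 196.97 = 36.1 g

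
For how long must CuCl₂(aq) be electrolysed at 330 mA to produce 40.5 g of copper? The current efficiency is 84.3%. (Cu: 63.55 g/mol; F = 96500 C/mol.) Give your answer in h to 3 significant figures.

123 h

n(Cu) = 40.5 / 63.55 = 0.6373 mol
Cu²⁺ + 2e⁻ → Cu, so n(e⁻) = 2 × 0.6373 = 1.275 mol
Q = 1.275 × 96500 / 0.843 = 1.460×10^5 C
t = Q / I = 1.460×10^5 / 0.330 = 4.424×10^5 s = 123 h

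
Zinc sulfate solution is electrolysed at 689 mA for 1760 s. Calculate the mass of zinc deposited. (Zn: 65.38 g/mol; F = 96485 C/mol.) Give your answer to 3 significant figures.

Q = It = 0.689 × 1760 = 1213 C
n(e⁻) = 1213 / 96485 = 0.01257 mol
Zn²⁺ + 2e⁻ → Zn, so n(Zn) = 0.01257 / 2 = 0.006285 mol
m = 0.006285 × 65.38 = 0.411 g

0.411 g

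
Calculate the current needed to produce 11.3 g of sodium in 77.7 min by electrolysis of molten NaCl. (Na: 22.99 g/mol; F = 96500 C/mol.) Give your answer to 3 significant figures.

n(Na) = 11.3 / 22.99 = 0.4915 mol
Na⁺ + e⁻ → Na, so n(e⁻) = 0.4915 mol
Q = 0.4915 × 96500 = 47430 C
I = Q / t = 47430 / 4662 s = 10.2 A

10.2 A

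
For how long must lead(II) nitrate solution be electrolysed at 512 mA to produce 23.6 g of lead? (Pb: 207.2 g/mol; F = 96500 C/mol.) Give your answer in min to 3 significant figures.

n(Pb) = 23.6 / 207.2 = 0.1139 mol
Pb²⁺ + 2e⁻ → Pb, so n(e⁻) = 2 × 0.1139 = 0.2278 mol
Q = 0.2278 × 96500 = 21980 C
t = Q / I = 21980 / 0.512 = 42930 s = 716 min

716 min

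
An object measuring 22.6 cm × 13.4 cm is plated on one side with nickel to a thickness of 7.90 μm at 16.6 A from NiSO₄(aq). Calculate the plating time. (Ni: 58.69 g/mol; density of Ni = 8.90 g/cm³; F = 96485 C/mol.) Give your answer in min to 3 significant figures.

Plated area = 22.6 × 13.4 = 302.8 cm²
Volume = 302.8 × 7.90×10⁻⁴ cm = 0.2392 cm³
m(Ni) = 0.2392 × 8.90 = 2.129 g
n(Ni) = 2.129 / 58.69 = 0.03628 mol; n(e⁻) = 2 × 0.03628 = 0.07256 mol
Q = 0.07256 × 96485 = 7001 C
t = 7001 / 16.6 = 421.7 s = 7.03 min

7.03 min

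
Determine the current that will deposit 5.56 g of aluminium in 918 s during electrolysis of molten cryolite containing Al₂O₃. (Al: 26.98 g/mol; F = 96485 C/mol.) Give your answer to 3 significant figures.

n(Al) = 5.56 / 26.98 = 0.2061 mol
Al³⁺ + 3e⁻ → Al, so n(e⁻) = 3 × 0.2061 = 0.6183 mol
Q = 0.6183 × 96485 = 59660 C
I = Q / t = 59660 / 918 s = 65.0 A

65.0 A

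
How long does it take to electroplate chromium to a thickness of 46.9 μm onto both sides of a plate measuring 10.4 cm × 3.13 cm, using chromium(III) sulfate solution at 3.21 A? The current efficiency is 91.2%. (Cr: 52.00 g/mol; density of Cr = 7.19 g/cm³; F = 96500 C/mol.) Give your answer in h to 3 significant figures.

1.16 h

Plated area = 2 × 10.4 × 3.13 = 65.10 cm²
Volume = 65.10 × 46.9×10⁻⁴ cm = 0.3053 cm³
m(Cr) = 0.3053 × 7.19 = 2.195 g
n(Cr) = 2.195 / 52.00 = 0.04221 mol; n(e⁻) = 3 × 0.04221 = 0.1266 mol
Q = 0.1266 × 96500 / 0.912 = 13400 C
t = 13400 / 3.21 = 4174 s = 1.16 h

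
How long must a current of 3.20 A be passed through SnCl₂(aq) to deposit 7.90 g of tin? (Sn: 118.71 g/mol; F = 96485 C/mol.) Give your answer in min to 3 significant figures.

66.9 min

n(Sn) = 7.90 / 118.71 = 0.06655 mol
Sn²⁺ + 2e⁻ → Sn, so n(e⁻) = 2 × 0.06655 = 0.1331 mol
Q = 0.1331 × 96485 = 12840 C
t = Q / I = 12840 / 3.20 = 4013 s = 66.9 min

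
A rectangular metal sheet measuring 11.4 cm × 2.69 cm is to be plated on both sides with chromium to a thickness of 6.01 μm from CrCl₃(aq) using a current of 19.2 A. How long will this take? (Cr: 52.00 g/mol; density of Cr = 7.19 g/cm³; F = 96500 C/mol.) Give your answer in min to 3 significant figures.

1.28 min

Plated area = 2 × 11.4 × 2.69 = 61.33 cm²
Volume = 61.33 × 6.01×10⁻⁴ cm = 0.03686 cm³
m(Cr) = 0.03686 × 7.19 = 0.2650 g
n(Cr) = 0.2650 / 52.00 = 0.005096 mol; n(e⁻) = 3 × 0.005096 = 0.01529 mol
Q = 0.01529 × 96500 = 1475 C
t = 1475 / 19.2 = 76.82 s = 1.28 min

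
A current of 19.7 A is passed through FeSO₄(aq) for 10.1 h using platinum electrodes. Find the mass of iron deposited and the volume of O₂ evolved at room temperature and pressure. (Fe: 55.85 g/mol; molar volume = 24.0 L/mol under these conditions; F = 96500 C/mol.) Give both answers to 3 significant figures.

207 g Fe; 44.5 L O₂

Q = 19.7 × 36360 = 7.163×10^5 C; n(e⁻) = 7.163×10^5 / 96500 = 7.423 mol
Cathode: Fe²⁺ + 2e⁻ → Fe → n(Fe) = 7.423/2 = 3.712 mol → 207 g
Anode: 2H₂O → O₂ + 4H⁺ + 4e⁻ → n(O₂) = 7.423/4 = 1.856 mol → 44.5 L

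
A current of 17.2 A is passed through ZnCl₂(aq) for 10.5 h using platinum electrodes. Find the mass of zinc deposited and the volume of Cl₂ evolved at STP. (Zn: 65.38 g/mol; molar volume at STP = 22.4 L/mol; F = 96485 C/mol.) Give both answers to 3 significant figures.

Q = 17.2 × 37800 = 6.502×10^5 C; n(e⁻) = 6.502×10^5 / 96485 = 6.739 mol
Cathode: Zn²⁺ + 2e⁻ → Zn → n(Zn) = 6.739/2 = 3.370 mol → 220 g
Anode: 2Cl⁻ → Cl₂ + 2e⁻ → n(Cl₂) = 6.739/2 = 3.370 mol → 75.5 L

220 g Zn; 75.5 L Cl₂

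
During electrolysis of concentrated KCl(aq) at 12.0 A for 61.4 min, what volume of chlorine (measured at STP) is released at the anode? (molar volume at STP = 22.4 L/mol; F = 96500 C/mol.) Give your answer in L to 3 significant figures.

5.13 L

Q = It = 12.0 × 3684 = 44210 C
Moles of electrons = 44210 / 96500 = 0.4581 mol
2Cl⁻ → Cl₂ + 2e⁻, so n(Cl₂) = 0.4581 / 2 = 0.2291 mol
V = 0.2291 × 22.4 = 5.132 L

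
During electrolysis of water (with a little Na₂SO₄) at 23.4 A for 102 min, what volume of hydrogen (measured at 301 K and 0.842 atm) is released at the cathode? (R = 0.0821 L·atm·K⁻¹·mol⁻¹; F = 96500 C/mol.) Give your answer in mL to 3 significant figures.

21800 mL

Charge passed = 23.4 × 6120 = 1.432×10^5 C
Moles of electrons = 1.432×10^5 / 96500 = 1.484 mol
2H⁺ + 2e⁻ → H₂, so n(H₂) = 1.484 / 2 = 0.7420 mol
V = nRT/P = 0.7420 × 0.0821 × 301 / 0.842 = 21.78 L
= 21800 mL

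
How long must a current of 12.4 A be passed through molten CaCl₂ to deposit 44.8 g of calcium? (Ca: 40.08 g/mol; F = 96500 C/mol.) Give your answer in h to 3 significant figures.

n(Ca) = 44.8 / 40.08 = 1.118 mol
Ca²⁺ + 2e⁻ → Ca, so n(e⁻) = 2 × 1.118 = 2.236 mol
Q = 2.236 × 96500 = 2.158×10^5 C
t = Q / I = 2.158×10^5 / 12.4 = 17400 s = 4.83 h

4.83 h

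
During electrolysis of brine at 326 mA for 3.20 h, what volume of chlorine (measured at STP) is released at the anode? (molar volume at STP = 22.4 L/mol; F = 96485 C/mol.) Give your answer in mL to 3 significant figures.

436 mL

Charge passed = 0.326 × 11520 = 3756 C
Moles of electrons = 3756 / 96485 = 0.03893 mol
2Cl⁻ → Cl₂ + 2e⁻, so n(Cl₂) = 0.03893 / 2 = 0.01947 mol
V = 0.01947 × 22.4 = 0.4361 L
= 436 mL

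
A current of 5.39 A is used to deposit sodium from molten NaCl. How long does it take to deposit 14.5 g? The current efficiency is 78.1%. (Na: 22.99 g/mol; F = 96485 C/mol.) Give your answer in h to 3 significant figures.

n(Na) = 14.5 / 22.99 = 0.6307 mol
Na⁺ + e⁻ → Na, so n(e⁻) = 0.6307 mol
Q = 0.6307 × 96485 / 0.781 = 77920 C
t = Q / I = 77920 / 5.39 = 14460 s = 4.02 h

4.02 h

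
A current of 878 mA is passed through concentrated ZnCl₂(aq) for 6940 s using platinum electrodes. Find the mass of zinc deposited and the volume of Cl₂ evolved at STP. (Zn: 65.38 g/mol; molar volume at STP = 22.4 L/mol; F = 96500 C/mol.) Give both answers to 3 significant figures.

Q = 0.878 × 6940 = 6093 C; n(e⁻) = 6093 / 96500 = 0.06314 mol
Cathode: Zn²⁺ + 2e⁻ → Zn → n(Zn) = 0.06314/2 = 0.03157 mol → 2.06 g
Anode: 2Cl⁻ → Cl₂ + 2e⁻ → n(Cl₂) = 0.06314/2 = 0.03157 mol → 0.707 L

2.06 g Zn; 0.707 L Cl₂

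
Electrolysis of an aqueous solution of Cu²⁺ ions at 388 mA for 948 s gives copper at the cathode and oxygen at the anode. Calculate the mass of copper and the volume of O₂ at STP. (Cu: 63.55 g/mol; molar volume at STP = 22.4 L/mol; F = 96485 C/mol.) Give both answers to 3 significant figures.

Q = 0.388 × 948 = 367.8 C; n(e⁻) = 367.8 / 96485 = 0.003812 mol
Cathode: Cu²⁺ + 2e⁻ → Cu → n(Cu) = 0.003812/2 = 0.001906 mol → 0.121 g
Anode: 2H₂O → O₂ + 4H⁺ + 4e⁻ → n(O₂) = 0.003812/4 = 9.530×10^-4 mol → 0.0213 L

0.121 g Cu; 0.0213 L O₂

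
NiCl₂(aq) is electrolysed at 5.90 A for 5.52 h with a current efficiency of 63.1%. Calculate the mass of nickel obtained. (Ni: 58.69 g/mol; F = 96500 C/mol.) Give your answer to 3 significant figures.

22.5 g

Q = 5.90 × 19872 = 1.172×10^5 C
n(e⁻) = 1.172×10^5 / 96500 = 1.215 mol
Ni²⁺ + 2e⁻ → Ni, so theoretical m(Ni) = 0.6075 × 58.69 = 35.65 g
Actual mass = 63.1% × 35.65 = 22.5 g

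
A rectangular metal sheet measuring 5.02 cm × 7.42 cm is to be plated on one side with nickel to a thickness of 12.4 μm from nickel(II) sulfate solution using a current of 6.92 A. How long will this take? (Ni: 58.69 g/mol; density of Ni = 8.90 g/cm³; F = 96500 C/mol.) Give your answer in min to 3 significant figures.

Plated area = 5.02 × 7.42 = 37.25 cm²
Volume = 37.25 × 12.4×10⁻⁴ cm = 0.04619 cm³
m(Ni) = 0.04619 × 8.90 = 0.4111 g
n(Ni) = 0.4111 / 58.69 = 0.007005 mol; n(e⁻) = 2 × 0.007005 = 0.01401 mol
Q = 0.01401 × 96500 = 1352 C
t = 1352 / 6.92 = 195.4 s = 3.26 min

3.26 min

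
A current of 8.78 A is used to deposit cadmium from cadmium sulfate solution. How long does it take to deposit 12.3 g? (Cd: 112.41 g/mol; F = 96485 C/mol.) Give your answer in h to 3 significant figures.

0.668 h

n(Cd) = 12.3 / 112.41 = 0.1094 mol
Cd²⁺ + 2e⁻ → Cd, so n(e⁻) = 2 × 0.1094 = 0.2188 mol
Q = 0.2188 × 96485 = 21110 C
t = Q / I = 21110 / 8.78 = 2404 s = 0.668 h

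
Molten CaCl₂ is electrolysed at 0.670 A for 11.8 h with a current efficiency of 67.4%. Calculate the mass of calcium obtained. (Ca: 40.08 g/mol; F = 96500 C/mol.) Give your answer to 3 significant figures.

3.98 g

Q = 0.670 × 42480 = 28460 C
n(e⁻) = 28460 / 96500 = 0.2949 mol
Ca²⁺ + 2e⁻ → Ca, so theoretical m(Ca) = 0.1475 × 40.08 = 5.912 g
Actual mass = 67.4% × 5.912 = 3.98 g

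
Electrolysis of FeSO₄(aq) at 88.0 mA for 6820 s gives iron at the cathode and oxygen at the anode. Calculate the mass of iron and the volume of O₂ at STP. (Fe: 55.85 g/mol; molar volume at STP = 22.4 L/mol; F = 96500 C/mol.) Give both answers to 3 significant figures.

Q = 0.0880 × 6820 = 600.2 C; n(e⁻) = 600.2 / 96500 = 0.006220 mol
Cathode: Fe²⁺ + 2e⁻ → Fe → n(Fe) = 0.006220/2 = 0.003110 mol → 0.174 g
Anode: 2H₂O → O₂ + 4H⁺ + 4e⁻ → n(O₂) = 0.006220/4 = 0.001555 mol → 0.0348 L

0.174 g Fe; 0.0348 L O₂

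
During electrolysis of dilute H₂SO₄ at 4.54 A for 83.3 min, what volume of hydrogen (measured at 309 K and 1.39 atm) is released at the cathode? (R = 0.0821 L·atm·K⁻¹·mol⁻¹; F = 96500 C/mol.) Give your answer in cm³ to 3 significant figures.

2150 cm³

Q = 4.54 A × 4998 s = 22690 C
n(e⁻) = Q/F = 22690/96500 = 0.2351 mol
2H⁺ + 2e⁻ → H₂, so n(H₂) = 0.2351 / 2 = 0.1176 mol
V = nRT/P = 0.1176 × 0.0821 × 309 / 1.39 = 2.146 L
= 2150 cm³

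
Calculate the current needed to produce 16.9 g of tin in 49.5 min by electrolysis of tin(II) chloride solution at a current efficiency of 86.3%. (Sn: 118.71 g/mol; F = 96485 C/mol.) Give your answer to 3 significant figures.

10.7 A

n(Sn) = 16.9 / 118.71 = 0.1424 mol
Sn²⁺ + 2e⁻ → Sn, so n(e⁻) = 2 × 0.1424 = 0.2848 mol
Q = 0.2848 × 96485 / 0.863 = 31840 C
I = Q / t = 31840 / 2970 s = 10.7 A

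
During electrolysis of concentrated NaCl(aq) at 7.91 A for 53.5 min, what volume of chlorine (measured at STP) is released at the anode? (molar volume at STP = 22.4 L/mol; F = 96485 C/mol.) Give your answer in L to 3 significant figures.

2.95 L

Q = 7.91 A × 3210 s = 25390 C
n(e⁻) = Q/F = 25390/96485 = 0.2631 mol
2Cl⁻ → Cl₂ + 2e⁻, so n(Cl₂) = 0.2631 / 2 = 0.1316 mol
V = 0.1316 × 22.4 = 2.948 L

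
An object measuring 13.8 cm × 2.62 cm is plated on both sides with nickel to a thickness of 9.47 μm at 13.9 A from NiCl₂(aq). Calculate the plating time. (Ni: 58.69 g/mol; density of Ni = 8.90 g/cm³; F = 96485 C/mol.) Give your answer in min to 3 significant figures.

2.40 min

Plated area = 2 × 13.8 × 2.62 = 72.31 cm²
Volume = 72.31 × 9.47×10⁻⁴ cm = 0.06848 cm³
m(Ni) = 0.06848 × 8.90 = 0.6095 g
n(Ni) = 0.6095 / 58.69 = 0.01039 mol; n(e⁻) = 2 × 0.01039 = 0.02078 mol
Q = 0.02078 × 96485 = 2005 C
t = 2005 / 13.9 = 144.2 s = 2.40 min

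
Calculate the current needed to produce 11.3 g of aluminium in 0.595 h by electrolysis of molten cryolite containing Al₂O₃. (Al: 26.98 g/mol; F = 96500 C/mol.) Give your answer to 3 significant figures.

n(Al) = 11.3 / 26.98 = 0.4188 mol
Al³⁺ + 3e⁻ → Al, so n(e⁻) = 3 × 0.4188 = 1.256 mol
Q = 1.256 × 96500 = 1.212×10^5 C
I = Q / t = 1.212×10^5 / 2142 s = 56.6 A

56.6 A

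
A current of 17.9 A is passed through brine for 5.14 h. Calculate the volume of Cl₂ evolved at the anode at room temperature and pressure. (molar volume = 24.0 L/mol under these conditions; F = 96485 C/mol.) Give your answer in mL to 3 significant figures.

41200 mL

Q = It = 17.9 × 18504 = 3.312×10^5 C
n(e⁻) = Q/F = 3.312×10^5/96485 = 3.433 mol
2Cl⁻ → Cl₂ + 2e⁻, so n(Cl₂) = 3.433 / 2 = 1.717 mol
V = 1.717 × 24.0 = 41.21 L
= 41200 mL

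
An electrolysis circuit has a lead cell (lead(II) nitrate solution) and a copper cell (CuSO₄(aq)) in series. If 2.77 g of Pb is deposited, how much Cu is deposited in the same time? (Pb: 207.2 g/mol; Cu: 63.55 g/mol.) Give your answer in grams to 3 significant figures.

0.850 g

n(Pb) = 2.77 / 207.2 = 0.01337 mol
Pb²⁺ + 2e⁻ → Pb, so n(e⁻) = 2 × 0.01337 = 0.02674 mol
Since the cells are in series, n(e⁻) in the Cu cell is also 0.02674 mol.
Cu²⁺ + 2e⁻ → Cu, so n(Cu) = 0.02674 / 2 = 0.01337 mol
m(Cu) = 0.01337 × 63.55 = 0.850 g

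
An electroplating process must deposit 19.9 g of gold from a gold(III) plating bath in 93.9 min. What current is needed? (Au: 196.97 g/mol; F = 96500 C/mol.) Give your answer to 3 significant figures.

n(Au) = 19.9 / 196.97 = 0.1010 mol
Au³⁺ + 3e⁻ → Au, so n(e⁻) = 3 × 0.1010 = 0.3030 mol
Q = 0.3030 × 96500 = 29240 C
I = Q / t = 29240 / 5634 s = 5.19 A

5.19 A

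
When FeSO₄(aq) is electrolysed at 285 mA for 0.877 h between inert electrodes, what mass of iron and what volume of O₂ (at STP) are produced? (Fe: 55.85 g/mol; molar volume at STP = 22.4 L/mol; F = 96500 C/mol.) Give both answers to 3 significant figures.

0.260 g Fe; 0.0522 L O₂

Q = 0.285 × 3157.2 = 899.8 C; n(e⁻) = 899.8 / 96500 = 0.009324 mol
Cathode: Fe²⁺ + 2e⁻ → Fe → n(Fe) = 0.009324/2 = 0.004662 mol → 0.260 g
Anode: 2H₂O → O₂ + 4H⁺ + 4e⁻ → n(O₂) = 0.009324/4 = 0.002331 mol → 0.0522 L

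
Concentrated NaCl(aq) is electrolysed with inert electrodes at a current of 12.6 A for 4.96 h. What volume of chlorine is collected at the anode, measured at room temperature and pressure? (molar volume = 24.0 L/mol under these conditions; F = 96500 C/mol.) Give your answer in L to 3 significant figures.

Charge passed = 12.6 × 17856 = 2.250×10^5 C
n(e⁻) = 2.250×10^5 / 96500 = 2.332 mol
2Cl⁻ → Cl₂ + 2e⁻, so n(Cl₂) = 2.332 / 2 = 1.166 mol
V = 1.166 × 24.0 = 27.98 L

28.0 L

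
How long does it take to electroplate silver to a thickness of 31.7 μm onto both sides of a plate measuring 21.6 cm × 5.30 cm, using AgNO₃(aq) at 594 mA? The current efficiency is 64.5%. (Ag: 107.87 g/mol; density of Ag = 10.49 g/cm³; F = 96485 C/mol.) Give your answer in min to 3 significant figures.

Plated area = 2 × 21.6 × 5.30 = 229.0 cm²
Volume = 229.0 × 31.7×10⁻⁴ cm = 0.7259 cm³
m(Ag) = 0.7259 × 10.49 = 7.615 g
n(Ag) = 7.615 / 107.87 = 0.07059 mol; n(e⁻) = 0.07059 mol
Q = 0.07059 × 96485 / 0.645 = 10560 C
t = 10560 / 0.594 = 17780 s = 296 min

296 min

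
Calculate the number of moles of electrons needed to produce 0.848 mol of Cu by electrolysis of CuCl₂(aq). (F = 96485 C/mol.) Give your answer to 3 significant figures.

1.70 mol

Cu²⁺ + 2e⁻ → Cu, so n(e⁻) = 2 × 0.848 = 1.696 mol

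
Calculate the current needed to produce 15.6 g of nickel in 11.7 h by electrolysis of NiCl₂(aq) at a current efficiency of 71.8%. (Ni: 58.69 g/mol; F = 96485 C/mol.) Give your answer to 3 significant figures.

n(Ni) = 15.6 / 58.69 = 0.2658 mol
Ni²⁺ + 2e⁻ → Ni, so n(e⁻) = 2 × 0.2658 = 0.5316 mol
Q = 0.5316 × 96485 / 0.718 = 71440 C
I = Q / t = 71440 / 42120 s = 1.70 A

1.70 A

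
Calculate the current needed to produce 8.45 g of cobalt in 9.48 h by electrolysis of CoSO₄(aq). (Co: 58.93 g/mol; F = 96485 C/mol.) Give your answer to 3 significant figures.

n(Co) = 8.45 / 58.93 = 0.1434 mol
Co²⁺ + 2e⁻ → Co, so n(e⁻) = 2 × 0.1434 = 0.2868 mol
Q = 0.2868 × 96485 = 27670 C
I = Q / t = 27670 / 34128 s = 0.811 A

0.811 A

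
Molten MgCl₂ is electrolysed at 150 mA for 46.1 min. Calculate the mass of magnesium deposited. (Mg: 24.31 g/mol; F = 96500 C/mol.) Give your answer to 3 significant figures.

Q = 0.150 A × 2766 s = 414.9 C
Moles of electrons = 414.9 / 96500 = 0.004299 mol
Mg²⁺ + 2e⁻ → Mg, so n(Mg) = 0.004299 / 2 = 0.002150 mol
m = 0.002150 × 24.31 = 0.0523 g

0.0523 g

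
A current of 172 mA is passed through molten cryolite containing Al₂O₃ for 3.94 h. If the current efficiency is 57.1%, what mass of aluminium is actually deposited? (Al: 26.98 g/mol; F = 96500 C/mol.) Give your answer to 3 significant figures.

0.130 g

Q = 0.172 × 14184 = 2440 C
n(e⁻) = 2440 / 96500 = 0.02528 mol
Al³⁺ + 3e⁻ → Al, so theoretical m(Al) = 0.008427 × 26.98 = 0.2274 g
Actual mass = 57.1% × 0.2274 = 0.130 g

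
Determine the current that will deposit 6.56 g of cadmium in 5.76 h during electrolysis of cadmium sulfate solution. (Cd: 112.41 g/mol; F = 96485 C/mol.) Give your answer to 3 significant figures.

0.543 A

n(Cd) = 6.56 / 112.41 = 0.05836 mol
Cd²⁺ + 2e⁻ → Cd, so n(e⁻) = 2 × 0.05836 = 0.1167 mol
Q = 0.1167 × 96485 = 11260 C
I = Q / t = 11260 / 20736 s = 0.543 A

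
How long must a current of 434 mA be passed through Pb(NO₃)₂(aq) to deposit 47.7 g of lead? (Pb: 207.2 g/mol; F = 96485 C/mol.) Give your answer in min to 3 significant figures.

n(Pb) = 47.7 / 207.2 = 0.2302 mol
Pb²⁺ + 2e⁻ → Pb, so n(e⁻) = 2 × 0.2302 = 0.4604 mol
Q = 0.4604 × 96485 = 44420 C
t = Q / I = 44420 / 0.434 = 1.024×10^5 s = 1710 min

1710 min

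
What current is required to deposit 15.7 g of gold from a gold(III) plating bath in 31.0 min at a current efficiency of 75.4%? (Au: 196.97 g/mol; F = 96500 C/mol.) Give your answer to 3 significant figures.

n(Au) = 15.7 / 196.97 = 0.07971 mol
Au³⁺ + 3e⁻ → Au, so n(e⁻) = 3 × 0.07971 = 0.2391 mol
Q = 0.2391 × 96500 / 0.754 = 30600 C
I = Q / t = 30600 / 1860 s = 16.5 A

16.5 A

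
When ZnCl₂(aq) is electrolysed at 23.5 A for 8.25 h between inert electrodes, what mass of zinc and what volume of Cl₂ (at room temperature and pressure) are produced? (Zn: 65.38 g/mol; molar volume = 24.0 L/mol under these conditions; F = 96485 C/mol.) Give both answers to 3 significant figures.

236 g Zn; 86.8 L Cl₂

Q = 23.5 × 29700 = 6.980×10^5 C; n(e⁻) = 6.980×10^5 / 96485 = 7.234 mol
Cathode: Zn²⁺ + 2e⁻ → Zn → n(Zn) = 7.234/2 = 3.617 mol → 236 g
Anode: 2Cl⁻ → Cl₂ + 2e⁻ → n(Cl₂) = 7.234/2 = 3.617 mol → 86.8 L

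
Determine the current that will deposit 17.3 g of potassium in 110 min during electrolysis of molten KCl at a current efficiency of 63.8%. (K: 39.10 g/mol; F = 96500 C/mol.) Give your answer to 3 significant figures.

n(K) = 17.3 / 39.10 = 0.4425 mol
K⁺ + e⁻ → K, so n(e⁻) = 0.4425 mol
Q = 0.4425 × 96500 / 0.638 = 66930 C
I = Q / t = 66930 / 6600 s = 10.1 A

10.1 A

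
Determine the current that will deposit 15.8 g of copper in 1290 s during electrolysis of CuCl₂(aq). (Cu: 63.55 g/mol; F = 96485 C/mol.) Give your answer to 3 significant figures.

37.2 A

n(Cu) = 15.8 / 63.55 = 0.2486 mol
Cu²⁺ + 2e⁻ → Cu, so n(e⁻) = 2 × 0.2486 = 0.4972 mol
Q = 0.4972 × 96485 = 47970 C
I = Q / t = 47970 / 1290 s = 37.2 A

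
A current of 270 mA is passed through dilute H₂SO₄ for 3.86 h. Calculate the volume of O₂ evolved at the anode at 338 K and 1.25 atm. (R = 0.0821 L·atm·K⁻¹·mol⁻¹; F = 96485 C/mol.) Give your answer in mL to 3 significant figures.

Q = 0.270 A × 13896 s = 3752 C
Moles of electrons = 3752 / 96485 = 0.03889 mol
2H₂O → O₂ + 4H⁺ + 4e⁻, so n(O₂) = 0.03889 / 4 = 0.009723 mol
V = nRT/P = 0.009723 × 0.0821 × 338 / 1.25 = 0.2158 L
= 216 mL

216 mL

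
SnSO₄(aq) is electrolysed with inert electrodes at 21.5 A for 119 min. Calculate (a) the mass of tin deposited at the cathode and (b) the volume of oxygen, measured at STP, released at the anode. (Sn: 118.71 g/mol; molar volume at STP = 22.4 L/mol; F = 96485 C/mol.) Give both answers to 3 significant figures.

94.4 g Sn; 8.91 L O₂

Q = 21.5 × 7140 = 1.535×10^5 C; n(e⁻) = 1.535×10^5 / 96485 = 1.591 mol
Cathode: Sn²⁺ + 2e⁻ → Sn → n(Sn) = 1.591/2 = 0.7955 mol → 94.4 g
Anode: 2H₂O → O₂ + 4H⁺ + 4e⁻ → n(O₂) = 1.591/4 = 0.3978 mol → 8.91 L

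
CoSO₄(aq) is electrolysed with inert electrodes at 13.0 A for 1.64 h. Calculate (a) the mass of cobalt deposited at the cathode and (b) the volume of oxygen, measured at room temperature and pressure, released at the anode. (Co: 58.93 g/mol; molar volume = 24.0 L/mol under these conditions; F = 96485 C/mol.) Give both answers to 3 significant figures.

Q = 13.0 × 5904 = 76750 C; n(e⁻) = 76750 / 96485 = 0.7955 mol
Cathode: Co²⁺ + 2e⁻ → Co → n(Co) = 0.7955/2 = 0.3978 mol → 23.4 g
Anode: 2H₂O → O₂ + 4H⁺ + 4e⁻ → n(O₂) = 0.7955/4 = 0.1989 mol → 4.77 L

23.4 g Co; 4.77 L O₂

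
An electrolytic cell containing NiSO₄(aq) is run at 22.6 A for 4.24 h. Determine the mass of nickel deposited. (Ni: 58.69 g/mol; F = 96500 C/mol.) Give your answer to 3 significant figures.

105 g

Q = 22.6 A × 15264 s = 3.450×10^5 C
n(e⁻) = 3.450×10^5 / 96500 = 3.575 mol
Ni²⁺ + 2e⁻ → Ni, so n(Ni) = 3.575 / 2 = 1.788 mol
m = 1.788 × 58.69 = 105 g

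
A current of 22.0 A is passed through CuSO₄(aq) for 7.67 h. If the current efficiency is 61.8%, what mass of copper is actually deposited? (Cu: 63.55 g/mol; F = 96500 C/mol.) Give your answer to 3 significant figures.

Q = 22.0 × 27612 = 6.075×10^5 C
n(e⁻) = 6.075×10^5 / 96500 = 6.295 mol
Cu²⁺ + 2e⁻ → Cu, so theoretical m(Cu) = 3.148 × 63.55 = 200.1 g
Actual mass = 61.8% × 200.1 = 124 g

124 g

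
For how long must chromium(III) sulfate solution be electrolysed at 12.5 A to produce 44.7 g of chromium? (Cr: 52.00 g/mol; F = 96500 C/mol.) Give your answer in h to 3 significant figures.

5.53 h

n(Cr) = 44.7 / 52.00 = 0.8596 mol
Cr³⁺ + 3e⁻ → Cr, so n(e⁻) = 3 × 0.8596 = 2.579 mol
Q = 2.579 × 96500 = 2.489×10^5 C
t = Q / I = 2.489×10^5 / 12.5 = 19910 s = 5.53 h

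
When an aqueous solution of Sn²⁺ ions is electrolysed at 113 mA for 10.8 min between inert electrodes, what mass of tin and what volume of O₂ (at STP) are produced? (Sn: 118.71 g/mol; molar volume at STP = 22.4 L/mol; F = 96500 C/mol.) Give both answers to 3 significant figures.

Q = 0.113 × 648 = 73.22 C; n(e⁻) = 73.22 / 96500 = 7.588×10^-4 mol
Cathode: Sn²⁺ + 2e⁻ → Sn → n(Sn) = 7.588×10^-4/2 = 3.794×10^-4 mol → 0.0450 g
Anode: 2H₂O → O₂ + 4H⁺ + 4e⁻ → n(O₂) = 7.588×10^-4/4 = 1.897×10^-4 mol → 0.00425 L

0.0450 g Sn; 0.00425 L O₂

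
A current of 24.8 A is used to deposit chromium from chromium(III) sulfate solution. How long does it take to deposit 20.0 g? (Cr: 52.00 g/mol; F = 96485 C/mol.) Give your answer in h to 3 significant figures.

n(Cr) = 20.0 / 52.00 = 0.3846 mol
Cr³⁺ + 3e⁻ → Cr, so n(e⁻) = 3 × 0.3846 = 1.154 mol
Q = 1.154 × 96485 = 1.113×10^5 C
t = Q / I = 1.113×10^5 / 24.8 = 4488 s = 1.25 h

1.25 h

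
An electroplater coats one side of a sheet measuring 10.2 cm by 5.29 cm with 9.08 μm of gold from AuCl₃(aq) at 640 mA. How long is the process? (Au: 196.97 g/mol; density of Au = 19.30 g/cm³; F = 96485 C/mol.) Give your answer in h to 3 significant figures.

0.603 h

Plated area = 10.2 × 5.29 = 53.96 cm²
Volume = 53.96 × 9.08×10⁻⁴ cm = 0.04900 cm³
m(Au) = 0.04900 × 19.30 = 0.9457 g
n(Au) = 0.9457 / 196.97 = 0.004801 mol; n(e⁻) = 3 × 0.004801 = 0.01440 mol
Q = 0.01440 × 96485 = 1389 C
t = 1389 / 0.640 = 2170 s = 0.603 h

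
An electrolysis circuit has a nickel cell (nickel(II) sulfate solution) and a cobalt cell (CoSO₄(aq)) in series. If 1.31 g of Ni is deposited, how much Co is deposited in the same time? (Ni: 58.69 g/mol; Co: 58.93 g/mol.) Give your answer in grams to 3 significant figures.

1.32 g

n(Ni) = 1.31 / 58.69 = 0.02232 mol
Ni²⁺ + 2e⁻ → Ni, so n(e⁻) = 2 × 0.02232 = 0.04464 mol
The cells are in series, so the same charge (and hence the same n(e⁻) = 0.04464 mol) passes through both.
Co²⁺ + 2e⁻ → Co, so n(Co) = 0.04464 / 2 = 0.02232 mol
m(Co) = 0.02232 × 58.93 = 1.32 g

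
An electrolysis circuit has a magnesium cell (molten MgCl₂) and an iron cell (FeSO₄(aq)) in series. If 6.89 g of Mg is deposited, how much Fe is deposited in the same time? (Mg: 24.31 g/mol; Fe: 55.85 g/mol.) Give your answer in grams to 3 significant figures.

15.8 g

n(Mg) = 6.89 / 24.31 = 0.2834 mol
Mg²⁺ + 2e⁻ → Mg, so n(e⁻) = 2 × 0.2834 = 0.5668 mol
Since the cells are in series, n(e⁻) in the Fe cell is also 0.5668 mol.
Fe²⁺ + 2e⁻ → Fe, so n(Fe) = 0.5668 / 2 = 0.2834 mol
m(Fe) = 0.2834 × 55.85 = 15.8 g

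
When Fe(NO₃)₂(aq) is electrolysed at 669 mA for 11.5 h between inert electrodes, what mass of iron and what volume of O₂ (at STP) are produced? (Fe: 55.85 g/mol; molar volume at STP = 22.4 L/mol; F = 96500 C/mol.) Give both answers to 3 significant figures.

Q = 0.669 × 41400 = 27700 C; n(e⁻) = 27700 / 96500 = 0.2870 mol
Cathode: Fe²⁺ + 2e⁻ → Fe → n(Fe) = 0.2870/2 = 0.1435 mol → 8.01 g
Anode: 2H₂O → O₂ + 4H⁺ + 4e⁻ → n(O₂) = 0.2870/4 = 0.07175 mol → 1.61 L

8.01 g Fe; 1.61 L O₂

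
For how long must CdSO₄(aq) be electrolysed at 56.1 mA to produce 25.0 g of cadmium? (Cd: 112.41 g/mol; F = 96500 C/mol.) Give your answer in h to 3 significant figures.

n(Cd) = 25.0 / 112.41 = 0.2224 mol
Cd²⁺ + 2e⁻ → Cd, so n(e⁻) = 2 × 0.2224 = 0.4448 mol
Q = 0.4448 × 96500 = 42920 C
t = Q / I = 42920 / 0.0561 = 7.651×10^5 s = 213 h

213 h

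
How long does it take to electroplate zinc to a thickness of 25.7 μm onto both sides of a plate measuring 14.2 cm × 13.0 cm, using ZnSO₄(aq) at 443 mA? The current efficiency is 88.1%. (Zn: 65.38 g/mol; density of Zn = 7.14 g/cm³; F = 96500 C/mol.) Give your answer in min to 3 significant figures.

854 min

Plated area = 2 × 14.2 × 13.0 = 369.2 cm²
Volume = 369.2 × 25.7×10⁻⁴ cm = 0.9488 cm³
m(Zn) = 0.9488 × 7.14 = 6.774 g
n(Zn) = 6.774 / 65.38 = 0.1036 mol; n(e⁻) = 2 × 0.1036 = 0.2072 mol
Q = 0.2072 × 96500 / 0.881 = 22700 C
t = 22700 / 0.443 = 51240 s = 854 min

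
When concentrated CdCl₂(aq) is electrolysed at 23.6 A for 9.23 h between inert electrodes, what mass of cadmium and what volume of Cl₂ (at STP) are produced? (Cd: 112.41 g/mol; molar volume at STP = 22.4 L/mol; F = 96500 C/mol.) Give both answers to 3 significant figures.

Q = 23.6 × 33228 = 7.842×10^5 C; n(e⁻) = 7.842×10^5 / 96500 = 8.126 mol
Cathode: Cd²⁺ + 2e⁻ → Cd → n(Cd) = 8.126/2 = 4.063 mol → 457 g
Anode: 2Cl⁻ → Cl₂ + 2e⁻ → n(Cl₂) = 8.126/2 = 4.063 mol → 91.0 L

457 g Cd; 91.0 L Cl₂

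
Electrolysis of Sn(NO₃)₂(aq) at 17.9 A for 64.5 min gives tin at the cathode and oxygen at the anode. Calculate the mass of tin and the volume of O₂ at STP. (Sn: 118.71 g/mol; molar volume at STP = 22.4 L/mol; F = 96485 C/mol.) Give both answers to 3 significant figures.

Q = 17.9 × 3870 = 69270 C; n(e⁻) = 69270 / 96485 = 0.7179 mol
Cathode: Sn²⁺ + 2e⁻ → Sn → n(Sn) = 0.7179/2 = 0.3590 mol → 42.6 g
Anode: 2H₂O → O₂ + 4H⁺ + 4e⁻ → n(O₂) = 0.7179/4 = 0.1795 mol → 4.02 L

42.6 g Sn; 4.02 L O₂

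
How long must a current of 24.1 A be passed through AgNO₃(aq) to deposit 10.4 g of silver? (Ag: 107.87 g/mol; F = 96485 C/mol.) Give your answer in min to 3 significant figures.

n(Ag) = 10.4 / 107.87 = 0.09641 mol
Ag⁺ + e⁻ → Ag, so n(e⁻) = 0.09641 mol
Q = 0.09641 × 96485 = 9302 C
t = Q / I = 9302 / 24.1 = 386.0 s = 6.43 min

6.43 min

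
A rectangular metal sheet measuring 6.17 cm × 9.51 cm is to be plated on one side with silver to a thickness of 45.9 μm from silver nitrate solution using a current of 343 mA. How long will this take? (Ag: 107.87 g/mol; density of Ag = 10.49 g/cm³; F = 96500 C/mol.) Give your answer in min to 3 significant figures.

123 min

Plated area = 6.17 × 9.51 = 58.68 cm²
Volume = 58.68 × 45.9×10⁻⁴ cm = 0.2693 cm³
m(Ag) = 0.2693 × 10.49 = 2.825 g
n(Ag) = 2.825 / 107.87 = 0.02619 mol; n(e⁻) = 0.02619 mol
Q = 0.02619 × 96500 = 2527 C
t = 2527 / 0.343 = 7367 s = 123 min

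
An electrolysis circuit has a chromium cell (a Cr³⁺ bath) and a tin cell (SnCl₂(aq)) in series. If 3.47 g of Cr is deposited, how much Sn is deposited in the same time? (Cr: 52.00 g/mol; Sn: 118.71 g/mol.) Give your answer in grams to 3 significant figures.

n(Cr) = 3.47 / 52.00 = 0.06673 mol
Cr³⁺ + 3e⁻ → Cr, so n(e⁻) = 3 × 0.06673 = 0.2002 mol
The cells are in series, so the same charge (and hence the same n(e⁻) = 0.2002 mol) passes through both.
Sn²⁺ + 2e⁻ → Sn, so n(Sn) = 0.2002 / 2 = 0.1001 mol
m(Sn) = 0.1001 × 118.71 = 11.9 g

11.9 g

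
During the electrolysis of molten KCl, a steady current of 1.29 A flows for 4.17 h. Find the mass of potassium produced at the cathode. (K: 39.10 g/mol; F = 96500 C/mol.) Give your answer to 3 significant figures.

7.85 g

Q = 1.29 A × 15012 s = 19370 C
n(e⁻) = Q/F = 19370/96500 = 0.2007 mol
K⁺ + e⁻ → K, so n(K) = 0.2007 mol
m = 0.2007 × 39.10 = 7.85 g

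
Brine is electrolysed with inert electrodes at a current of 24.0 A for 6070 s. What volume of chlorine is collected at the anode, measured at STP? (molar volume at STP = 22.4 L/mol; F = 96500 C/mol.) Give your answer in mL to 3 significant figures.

Q = It = 24.0 × 6070 = 1.457×10^5 C
n(e⁻) = Q/F = 1.457×10^5/96500 = 1.510 mol
2Cl⁻ → Cl₂ + 2e⁻, so n(Cl₂) = 1.510 / 2 = 0.7550 mol
V = 0.7550 × 22.4 = 16.91 L
= 16900 mL

16900 mL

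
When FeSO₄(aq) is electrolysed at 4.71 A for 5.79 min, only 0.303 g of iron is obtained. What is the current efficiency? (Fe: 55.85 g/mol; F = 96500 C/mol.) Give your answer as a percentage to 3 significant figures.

64.0%

Q = 4.71 × 347.4 = 1636 C
n(e⁻) = 1636 / 96500 = 0.01695 mol
Fe²⁺ + 2e⁻ → Fe, so theoretical n(Fe) = 0.008475 mol → 0.4733 g
Efficiency = 0.303 / 0.4733 = 0.6402 = 64.0%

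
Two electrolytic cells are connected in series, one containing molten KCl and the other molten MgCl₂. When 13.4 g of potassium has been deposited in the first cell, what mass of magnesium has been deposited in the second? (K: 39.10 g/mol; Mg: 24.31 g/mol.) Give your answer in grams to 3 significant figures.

n(K) = 13.4 / 39.10 = 0.3427 mol
K⁺ + e⁻ → K, so n(e⁻) = 0.3427 mol
Same current for the same time ⇒ same n(e⁻) = 0.3427 mol in both cells.
Mg²⁺ + 2e⁻ → Mg, so n(Mg) = 0.3427 / 2 = 0.1714 mol
m(Mg) = 0.1714 × 24.31 = 4.17 g

4.17 g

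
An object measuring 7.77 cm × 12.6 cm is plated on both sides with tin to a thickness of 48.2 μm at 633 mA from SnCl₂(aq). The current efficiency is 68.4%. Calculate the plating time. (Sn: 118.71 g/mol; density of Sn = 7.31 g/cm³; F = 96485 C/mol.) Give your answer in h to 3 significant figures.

Plated area = 2 × 7.77 × 12.6 = 195.8 cm²
Volume = 195.8 × 48.2×10⁻⁴ cm = 0.9438 cm³
m(Sn) = 0.9438 × 7.31 = 6.899 g
n(Sn) = 6.899 / 118.71 = 0.05812 mol; n(e⁻) = 2 × 0.05812 = 0.1162 mol
Q = 0.1162 × 96485 / 0.684 = 16390 C
t = 16390 / 0.633 = 25890 s = 7.19 h

7.19 h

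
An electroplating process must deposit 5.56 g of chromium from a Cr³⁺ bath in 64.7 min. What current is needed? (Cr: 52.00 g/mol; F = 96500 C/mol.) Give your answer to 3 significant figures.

n(Cr) = 5.56 / 52.00 = 0.1069 mol
Cr³⁺ + 3e⁻ → Cr, so n(e⁻) = 3 × 0.1069 = 0.3207 mol
Q = 0.3207 × 96500 = 30950 C
I = Q / t = 30950 / 3882 s = 7.97 A

7.97 A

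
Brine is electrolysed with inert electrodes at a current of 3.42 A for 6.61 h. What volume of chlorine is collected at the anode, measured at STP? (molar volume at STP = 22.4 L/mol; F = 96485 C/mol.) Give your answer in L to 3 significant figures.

9.45 L

Q = It = 3.42 × 23796 = 81380 C
n(e⁻) = 81380 / 96485 = 0.8434 mol
2Cl⁻ → Cl₂ + 2e⁻, so n(Cl₂) = 0.8434 / 2 = 0.4217 mol
V = 0.4217 × 22.4 = 9.446 L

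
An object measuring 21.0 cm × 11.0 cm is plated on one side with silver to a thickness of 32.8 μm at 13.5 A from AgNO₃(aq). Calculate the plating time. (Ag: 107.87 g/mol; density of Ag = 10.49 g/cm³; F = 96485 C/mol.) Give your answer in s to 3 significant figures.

Plated area = 21.0 × 11.0 = 231.0 cm²
Volume = 231.0 × 32.8×10⁻⁴ cm = 0.7577 cm³
m(Ag) = 0.7577 × 10.49 = 7.948 g
n(Ag) = 7.948 / 107.87 = 0.07368 mol; n(e⁻) = 0.07368 mol
Q = 0.07368 × 96485 = 7109 C
t = 7109 / 13.5 = 526.6 s

527 s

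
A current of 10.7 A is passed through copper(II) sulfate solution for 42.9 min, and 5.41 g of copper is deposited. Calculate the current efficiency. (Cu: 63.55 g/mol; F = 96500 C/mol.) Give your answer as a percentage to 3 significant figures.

59.7%

Q = 10.7 × 2574 = 27540 C
n(e⁻) = 27540 / 96500 = 0.2854 mol
Cu²⁺ + 2e⁻ → Cu, so theoretical n(Cu) = 0.1427 mol → 9.069 g
Efficiency = 5.41 / 9.069 = 0.5965 = 59.7%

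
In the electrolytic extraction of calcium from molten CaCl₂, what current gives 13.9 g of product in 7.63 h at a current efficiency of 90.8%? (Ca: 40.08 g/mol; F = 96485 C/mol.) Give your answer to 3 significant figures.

2.68 A

n(Ca) = 13.9 / 40.08 = 0.3468 mol
Ca²⁺ + 2e⁻ → Ca, so n(e⁻) = 2 × 0.3468 = 0.6936 mol
Q = 0.6936 × 96485 / 0.908 = 73700 C
I = Q / t = 73700 / 27468 s = 2.68 A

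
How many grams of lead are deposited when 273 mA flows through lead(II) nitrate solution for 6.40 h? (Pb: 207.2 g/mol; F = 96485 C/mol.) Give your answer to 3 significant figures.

6.75 g

Q = It = 0.273 × 23040 = 6290 C
n(e⁻) = 6290 / 96485 = 0.06519 mol
Pb²⁺ + 2e⁻ → Pb, so n(Pb) = 0.06519 / 2 = 0.03260 mol
m = 0.03260 × 207.2 = 6.75 g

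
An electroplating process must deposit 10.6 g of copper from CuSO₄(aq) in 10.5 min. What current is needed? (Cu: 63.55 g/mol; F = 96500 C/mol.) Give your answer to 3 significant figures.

n(Cu) = 10.6 / 63.55 = 0.1668 mol
Cu²⁺ + 2e⁻ → Cu, so n(e⁻) = 2 × 0.1668 = 0.3336 mol
Q = 0.3336 × 96500 = 32190 C
I = Q / t = 32190 / 630 s = 51.1 A

51.1 A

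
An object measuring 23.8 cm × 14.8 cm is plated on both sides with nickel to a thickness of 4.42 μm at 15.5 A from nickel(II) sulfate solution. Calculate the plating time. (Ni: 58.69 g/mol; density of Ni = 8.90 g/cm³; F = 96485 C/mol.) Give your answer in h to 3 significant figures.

Plated area = 2 × 23.8 × 14.8 = 704.5 cm²
Volume = 704.5 × 4.42×10⁻⁴ cm = 0.3114 cm³
m(Ni) = 0.3114 × 8.90 = 2.771 g
n(Ni) = 2.771 / 58.69 = 0.04721 mol; n(e⁻) = 2 × 0.04721 = 0.09442 mol
Q = 0.09442 × 96485 = 9110 C
t = 9110 / 15.5 = 587.7 s = 0.163 h

0.163 h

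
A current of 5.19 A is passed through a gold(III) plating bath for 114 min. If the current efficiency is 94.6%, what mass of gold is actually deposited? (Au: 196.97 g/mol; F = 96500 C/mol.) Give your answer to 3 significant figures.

22.8 g

Q = 5.19 × 6840 = 35500 C
n(e⁻) = 35500 / 96500 = 0.3679 mol
Au³⁺ + 3e⁻ → Au, so theoretical m(Au) = 0.1226 × 196.97 = 24.15 g
Actual mass = 94.6% × 24.15 = 22.8 g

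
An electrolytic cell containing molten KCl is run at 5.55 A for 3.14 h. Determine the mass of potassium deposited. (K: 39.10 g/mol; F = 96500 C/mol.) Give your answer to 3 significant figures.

Charge passed = 5.55 × 11304 = 62740 C
Moles of electrons = 62740 / 96500 = 0.6502 mol
K⁺ + e⁻ → K, so n(K) = 0.6502 mol
m = 0.6502 × 39.10 = 25.4 g

25.4 g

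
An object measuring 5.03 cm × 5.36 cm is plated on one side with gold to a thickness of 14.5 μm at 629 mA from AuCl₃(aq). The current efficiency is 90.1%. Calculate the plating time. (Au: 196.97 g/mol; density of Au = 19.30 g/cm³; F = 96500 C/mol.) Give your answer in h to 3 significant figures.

Plated area = 5.03 × 5.36 = 26.96 cm²
Volume = 26.96 × 14.5×10⁻⁴ cm = 0.03909 cm³
m(Au) = 0.03909 × 19.30 = 0.7544 g
n(Au) = 0.7544 / 196.97 = 0.003830 mol; n(e⁻) = 3 × 0.003830 = 0.01149 mol
Q = 0.01149 × 96500 / 0.901 = 1231 C
t = 1231 / 0.629 = 1957 s = 0.544 h

0.544 h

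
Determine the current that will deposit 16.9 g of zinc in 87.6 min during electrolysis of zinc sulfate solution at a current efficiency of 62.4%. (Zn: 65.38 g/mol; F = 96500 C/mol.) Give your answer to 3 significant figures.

n(Zn) = 16.9 / 65.38 = 0.2585 mol
Zn²⁺ + 2e⁻ → Zn, so n(e⁻) = 2 × 0.2585 = 0.5170 mol
Q = 0.5170 × 96500 / 0.624 = 79950 C
I = Q / t = 79950 / 5256 s = 15.2 A

15.2 A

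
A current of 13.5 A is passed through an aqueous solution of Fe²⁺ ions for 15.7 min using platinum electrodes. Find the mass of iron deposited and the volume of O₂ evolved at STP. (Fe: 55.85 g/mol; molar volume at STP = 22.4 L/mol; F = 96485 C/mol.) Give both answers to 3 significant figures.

Q = 13.5 × 942 = 12720 C; n(e⁻) = 12720 / 96485 = 0.1318 mol
Cathode: Fe²⁺ + 2e⁻ → Fe → n(Fe) = 0.1318/2 = 0.06590 mol → 3.68 g
Anode: 2H₂O → O₂ + 4H⁺ + 4e⁻ → n(O₂) = 0.1318/4 = 0.03295 mol → 0.738 L

3.68 g Fe; 0.738 L O₂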